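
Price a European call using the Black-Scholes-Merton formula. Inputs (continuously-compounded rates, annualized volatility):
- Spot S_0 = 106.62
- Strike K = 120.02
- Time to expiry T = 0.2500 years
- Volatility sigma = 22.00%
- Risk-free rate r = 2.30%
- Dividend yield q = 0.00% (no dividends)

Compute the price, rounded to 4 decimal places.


d1 = (ln(S/K) + (r - q + 0.5*sigma^2) * T) / (sigma * sqrt(T)) = -0.96897531
d2 = d1 - sigma * sqrt(T) = -1.07897531
exp(-rT) = 0.99426650; exp(-qT) = 1.00000000
C = S_0 * exp(-qT) * N(d1) - K * exp(-rT) * N(d2)
N(d1) = 0.16627875; N(d2) = 0.14029937
C = 106.6200 * 1.00000000 * 0.16627875 - 120.0200 * 0.99426650 * 0.14029937 = 0.9865

Answer: Price = 0.9865


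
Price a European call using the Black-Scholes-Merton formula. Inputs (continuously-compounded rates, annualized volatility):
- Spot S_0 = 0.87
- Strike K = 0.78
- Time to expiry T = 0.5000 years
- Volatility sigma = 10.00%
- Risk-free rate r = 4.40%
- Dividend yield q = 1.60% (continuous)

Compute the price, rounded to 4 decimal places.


d1 = (ln(S/K) + (r - q + 0.5*sigma^2) * T) / (sigma * sqrt(T)) = 1.77765643
d2 = d1 - sigma * sqrt(T) = 1.70694576
exp(-rT) = 0.97824024; exp(-qT) = 0.99203191
C = S_0 * exp(-qT) * N(d1) - K * exp(-rT) * N(d2)
N(d1) = 0.96226985; N(d2) = 0.95608393
C = 0.8700 * 0.99203191 * 0.96226985 - 0.7800 * 0.97824024 * 0.95608393 = 0.1010

Answer: Price = 0.1010


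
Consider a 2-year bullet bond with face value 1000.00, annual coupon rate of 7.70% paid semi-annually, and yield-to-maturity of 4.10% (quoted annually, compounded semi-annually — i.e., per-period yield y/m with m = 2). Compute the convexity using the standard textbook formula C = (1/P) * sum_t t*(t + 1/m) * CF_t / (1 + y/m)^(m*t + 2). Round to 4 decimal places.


Answer: Convexity = 4.4672

Derivation:
Coupon per period c = face * coupon_rate / m = 38.500000
Periods per year m = 2; per-period yield y/m = 0.020500
Number of cashflows N = 4
Cashflows (t years, CF_t, discount factor 1/(1+y/m)^(m*t), PV):
  t = 0.5000: CF_t = 38.500000, DF = 0.979912, PV = 37.726605
  t = 1.0000: CF_t = 38.500000, DF = 0.960227, PV = 36.968745
  t = 1.5000: CF_t = 38.500000, DF = 0.940938, PV = 36.226110
  t = 2.0000: CF_t = 1038.500000, DF = 0.922036, PV = 957.534575
Price P = sum_t PV_t = 1068.456035
Convexity numerator sum_t t*(t + 1/m) * CF_t / (1+y/m)^(m*t + 2):
  t = 0.5000: term = 18.113055
  t = 1.0000: term = 53.247590
  t = 1.5000: term = 104.355883
  t = 2.0000: term = 4597.253487
Convexity = (1/P) * sum = 4772.970015 / 1068.456035 = 4.467166


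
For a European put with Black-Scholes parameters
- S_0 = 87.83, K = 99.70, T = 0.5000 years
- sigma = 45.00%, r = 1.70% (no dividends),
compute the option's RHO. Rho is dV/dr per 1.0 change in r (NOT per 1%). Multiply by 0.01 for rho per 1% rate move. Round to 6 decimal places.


Answer: Rho = -34.708800

Derivation:
d1 = -0.2125643093; d2 = -0.5307623608
phi(d1) = 0.3900305046; exp(-qT) = 1.0000000000; exp(-rT) = 0.9915360229
N(-d2) = 0.7022082671
Rho = -K*T*exp(-rT)*N(-d2) = -99.7000 * 0.5000 * 0.9915360229 * 0.7022082671 = -34.708800


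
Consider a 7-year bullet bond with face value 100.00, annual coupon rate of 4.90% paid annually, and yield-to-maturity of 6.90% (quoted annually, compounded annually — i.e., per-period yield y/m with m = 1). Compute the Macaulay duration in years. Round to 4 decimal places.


Answer: Macaulay duration = 6.0296 years

Derivation:
Coupon per period c = face * coupon_rate / m = 4.900000
Periods per year m = 1; per-period yield y/m = 0.069000
Number of cashflows N = 7
Cashflows (t years, CF_t, discount factor 1/(1+y/m)^(m*t), PV):
  t = 1.0000: CF_t = 4.900000, DF = 0.935454, PV = 4.583723
  t = 2.0000: CF_t = 4.900000, DF = 0.875074, PV = 4.287861
  t = 3.0000: CF_t = 4.900000, DF = 0.818591, PV = 4.011095
  t = 4.0000: CF_t = 4.900000, DF = 0.765754, PV = 3.752194
  t = 5.0000: CF_t = 4.900000, DF = 0.716327, PV = 3.510004
  t = 6.0000: CF_t = 4.900000, DF = 0.670091, PV = 3.283446
  t = 7.0000: CF_t = 104.900000, DF = 0.626839, PV = 65.755419
Price P = sum_t PV_t = 89.183741
Macaulay numerator sum_t t * PV_t:
  t * PV_t at t = 1.0000: 4.583723
  t * PV_t at t = 2.0000: 8.575721
  t * PV_t at t = 3.0000: 12.033285
  t * PV_t at t = 4.0000: 15.008775
  t * PV_t at t = 5.0000: 17.550018
  t * PV_t at t = 6.0000: 19.700675
  t * PV_t at t = 7.0000: 460.287935
Macaulay duration D = (sum_t t * PV_t) / P = 537.740133 / 89.183741 = 6.029576


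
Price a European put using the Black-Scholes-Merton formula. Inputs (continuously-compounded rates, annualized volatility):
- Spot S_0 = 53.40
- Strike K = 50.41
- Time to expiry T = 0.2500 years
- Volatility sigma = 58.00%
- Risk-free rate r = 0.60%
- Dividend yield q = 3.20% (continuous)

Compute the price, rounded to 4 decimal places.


Answer: Price = 4.7268

Derivation:
d1 = (ln(S/K) + (r - q + 0.5*sigma^2) * T) / (sigma * sqrt(T)) = 0.32127992
d2 = d1 - sigma * sqrt(T) = 0.03127992
exp(-rT) = 0.99850112; exp(-qT) = 0.99203191
P = K * exp(-rT) * N(-d2) - S_0 * exp(-qT) * N(-d1)
N(-d1) = 0.37399913; N(-d2) = 0.48752315
P = 50.4100 * 0.99850112 * 0.48752315 - 53.4000 * 0.99203191 * 0.37399913 = 4.7268


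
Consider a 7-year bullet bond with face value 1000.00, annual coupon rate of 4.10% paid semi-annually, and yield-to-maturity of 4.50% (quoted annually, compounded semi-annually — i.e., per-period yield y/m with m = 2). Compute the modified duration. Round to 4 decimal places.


Answer: Modified duration = 6.0079

Derivation:
Coupon per period c = face * coupon_rate / m = 20.500000
Periods per year m = 2; per-period yield y/m = 0.022500
Number of cashflows N = 14
Cashflows (t years, CF_t, discount factor 1/(1+y/m)^(m*t), PV):
  t = 0.5000: CF_t = 20.500000, DF = 0.977995, PV = 20.048900
  t = 1.0000: CF_t = 20.500000, DF = 0.956474, PV = 19.607726
  t = 1.5000: CF_t = 20.500000, DF = 0.935427, PV = 19.176260
  t = 2.0000: CF_t = 20.500000, DF = 0.914843, PV = 18.754289
  t = 2.5000: CF_t = 20.500000, DF = 0.894712, PV = 18.341603
  t = 3.0000: CF_t = 20.500000, DF = 0.875024, PV = 17.937998
  t = 3.5000: CF_t = 20.500000, DF = 0.855769, PV = 17.543274
  t = 4.0000: CF_t = 20.500000, DF = 0.836938, PV = 17.157236
  t = 4.5000: CF_t = 20.500000, DF = 0.818522, PV = 16.779693
  t = 5.0000: CF_t = 20.500000, DF = 0.800510, PV = 16.410458
  t = 5.5000: CF_t = 20.500000, DF = 0.782895, PV = 16.049347
  t = 6.0000: CF_t = 20.500000, DF = 0.765667, PV = 15.696183
  t = 6.5000: CF_t = 20.500000, DF = 0.748819, PV = 15.350790
  t = 7.0000: CF_t = 1020.500000, DF = 0.732341, PV = 747.354365
Price P = sum_t PV_t = 976.208122
First compute Macaulay numerator sum_t t * PV_t:
  t * PV_t at t = 0.5000: 10.024450
  t * PV_t at t = 1.0000: 19.607726
  t * PV_t at t = 1.5000: 28.764390
  t * PV_t at t = 2.0000: 37.508577
  t * PV_t at t = 2.5000: 45.854006
  t * PV_t at t = 3.0000: 53.813993
  t * PV_t at t = 3.5000: 61.401459
  t * PV_t at t = 4.0000: 68.628944
  t * PV_t at t = 4.5000: 75.508619
  t * PV_t at t = 5.0000: 82.052289
  t * PV_t at t = 5.5000: 88.271411
  t * PV_t at t = 6.0000: 94.177100
  t * PV_t at t = 6.5000: 99.780138
  t * PV_t at t = 7.0000: 5231.480557
Macaulay duration D = 5996.873657 / 976.208122 = 6.143028
Modified duration = D / (1 + y/m) = 6.143028 / (1 + 0.022500) = 6.007851


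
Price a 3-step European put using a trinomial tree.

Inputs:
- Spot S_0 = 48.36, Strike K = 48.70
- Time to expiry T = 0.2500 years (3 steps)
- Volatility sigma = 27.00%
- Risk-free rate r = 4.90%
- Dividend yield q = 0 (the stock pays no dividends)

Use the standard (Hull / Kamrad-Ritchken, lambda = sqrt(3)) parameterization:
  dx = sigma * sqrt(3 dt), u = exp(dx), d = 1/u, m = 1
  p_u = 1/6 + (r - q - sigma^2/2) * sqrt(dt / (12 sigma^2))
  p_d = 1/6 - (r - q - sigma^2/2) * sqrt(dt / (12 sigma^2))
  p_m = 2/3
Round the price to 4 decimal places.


Answer: Price = V(0,0) = 2.2925

Derivation:
dt = T/N = 0.083333; dx = sigma*sqrt(3*dt) = 0.135000
u = exp(dx) = 1.144537; d = 1/u = 0.873716
p_u = 0.170540, p_m = 0.666667, p_d = 0.162793
Discount per step: exp(-r*dt) = 0.995925
Stock lattice S(k, j) with j the centered position index:
  k=0: S(0,+0) = 48.3600
  k=1: S(1,-1) = 42.2529; S(1,+0) = 48.3600; S(1,+1) = 55.3498
  k=2: S(2,-2) = 36.9170; S(2,-1) = 42.2529; S(2,+0) = 48.3600; S(2,+1) = 55.3498; S(2,+2) = 63.3499
  k=3: S(3,-3) = 32.2550; S(3,-2) = 36.9170; S(3,-1) = 42.2529; S(3,+0) = 48.3600; S(3,+1) = 55.3498; S(3,+2) = 63.3499; S(3,+3) = 72.5063
Terminal payoffs V(N, j) = max(K - S_T, 0):
  V(3,-3) = 16.445001; V(3,-2) = 11.782968; V(3,-1) = 6.447099; V(3,+0) = 0.340000; V(3,+1) = 0.000000; V(3,+2) = 0.000000; V(3,+3) = 0.000000
Backward induction: V(k, j) = exp(-r*dt) * [p_u * V(k+1, j+1) + p_m * V(k+1, j) + p_d * V(k+1, j-1)]
  V(2,-2) = exp(-r*dt) * [p_u*6.447099 + p_m*11.782968 + p_d*16.445001] = 11.584535
  V(2,-1) = exp(-r*dt) * [p_u*0.340000 + p_m*6.447099 + p_d*11.782968] = 6.248669
  V(2,+0) = exp(-r*dt) * [p_u*0.000000 + p_m*0.340000 + p_d*6.447099] = 1.271010
  V(2,+1) = exp(-r*dt) * [p_u*0.000000 + p_m*0.000000 + p_d*0.340000] = 0.055124
  V(2,+2) = exp(-r*dt) * [p_u*0.000000 + p_m*0.000000 + p_d*0.000000] = 0.000000
  V(1,-1) = exp(-r*dt) * [p_u*1.271010 + p_m*6.248669 + p_d*11.584535] = 6.242877
  V(1,+0) = exp(-r*dt) * [p_u*0.055124 + p_m*1.271010 + p_d*6.248669] = 1.866345
  V(1,+1) = exp(-r*dt) * [p_u*0.000000 + p_m*0.055124 + p_d*1.271010] = 0.242668
  V(0,+0) = exp(-r*dt) * [p_u*0.242668 + p_m*1.866345 + p_d*6.242877] = 2.292533


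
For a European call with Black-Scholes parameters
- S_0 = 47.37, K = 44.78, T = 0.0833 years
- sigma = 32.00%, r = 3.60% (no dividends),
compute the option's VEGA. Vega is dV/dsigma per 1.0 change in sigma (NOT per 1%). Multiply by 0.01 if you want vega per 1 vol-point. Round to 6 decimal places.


Answer: Vega = 4.306403

Derivation:
d1 = 0.6874506173; d2 = 0.5950930512
phi(d1) = 0.3149842288; exp(-qT) = 1.0000000000; exp(-rT) = 0.9970056919
Vega = S * exp(-qT) * phi(d1) * sqrt(T) = 47.3700 * 1.0000000000 * 0.3149842288 * 0.2886173938 = 4.306403


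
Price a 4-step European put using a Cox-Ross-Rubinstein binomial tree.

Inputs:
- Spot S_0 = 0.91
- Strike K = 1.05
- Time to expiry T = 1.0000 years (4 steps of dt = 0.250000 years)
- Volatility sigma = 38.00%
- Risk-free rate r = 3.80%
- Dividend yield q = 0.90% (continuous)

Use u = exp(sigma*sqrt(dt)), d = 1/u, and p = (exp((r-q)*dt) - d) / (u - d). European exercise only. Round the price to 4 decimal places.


Answer: Price = V(0,0) = 0.2116

Derivation:
dt = T/N = 0.250000
u = exp(sigma*sqrt(dt)) = 1.209250; d = 1/u = 0.826959
p = (exp((r-q)*dt) - d) / (u - d) = 0.471676
Discount per step: exp(-r*dt) = 0.990545
Stock lattice S(k, i) with i counting down-moves:
  k=0: S(0,0) = 0.9100
  k=1: S(1,0) = 1.1004; S(1,1) = 0.7525
  k=2: S(2,0) = 1.3307; S(2,1) = 0.9100; S(2,2) = 0.6223
  k=3: S(3,0) = 1.6091; S(3,1) = 1.1004; S(3,2) = 0.7525; S(3,3) = 0.5146
  k=4: S(4,0) = 1.9458; S(4,1) = 1.3307; S(4,2) = 0.9100; S(4,3) = 0.6223; S(4,4) = 0.4256
Terminal payoffs V(N, i) = max(K - S_T, 0):
  V(4,0) = 0.000000; V(4,1) = 0.000000; V(4,2) = 0.140000; V(4,3) = 0.427686; V(4,4) = 0.624424
Backward induction: V(k, i) = exp(-r*dt) * [p * V(k+1, i) + (1-p) * V(k+1, i+1)].
  V(3,0) = exp(-r*dt) * [p*0.000000 + (1-p)*0.000000] = 0.000000
  V(3,1) = exp(-r*dt) * [p*0.000000 + (1-p)*0.140000] = 0.073266
  V(3,2) = exp(-r*dt) * [p*0.140000 + (1-p)*0.427686] = 0.289231
  V(3,3) = exp(-r*dt) * [p*0.427686 + (1-p)*0.624424] = 0.526601
  V(2,0) = exp(-r*dt) * [p*0.000000 + (1-p)*0.073266] = 0.038342
  V(2,1) = exp(-r*dt) * [p*0.073266 + (1-p)*0.289231] = 0.185594
  V(2,2) = exp(-r*dt) * [p*0.289231 + (1-p)*0.526601] = 0.410719
  V(1,0) = exp(-r*dt) * [p*0.038342 + (1-p)*0.185594] = 0.115041
  V(1,1) = exp(-r*dt) * [p*0.185594 + (1-p)*0.410719] = 0.301653
  V(0,0) = exp(-r*dt) * [p*0.115041 + (1-p)*0.301653] = 0.211613


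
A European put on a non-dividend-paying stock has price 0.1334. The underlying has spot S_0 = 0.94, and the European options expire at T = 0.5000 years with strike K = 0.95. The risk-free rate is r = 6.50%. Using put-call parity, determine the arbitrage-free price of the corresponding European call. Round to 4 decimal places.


Answer: Call price = 0.1538

Derivation:
Put-call parity: C - P = S_0 * exp(-qT) - K * exp(-rT).
S_0 * exp(-qT) = 0.9400 * 1.00000000 = 0.94000000
K * exp(-rT) = 0.9500 * 0.96802245 = 0.91962133
C = P + S*exp(-qT) - K*exp(-rT)
C = 0.1334 + 0.94000000 - 0.91962133 = 0.1538


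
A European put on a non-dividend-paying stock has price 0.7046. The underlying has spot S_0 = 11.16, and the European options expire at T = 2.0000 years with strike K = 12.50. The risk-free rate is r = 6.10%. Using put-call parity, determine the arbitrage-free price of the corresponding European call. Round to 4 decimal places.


Put-call parity: C - P = S_0 * exp(-qT) - K * exp(-rT).
S_0 * exp(-qT) = 11.1600 * 1.00000000 = 11.16000000
K * exp(-rT) = 12.5000 * 0.88514837 = 11.06435461
C = P + S*exp(-qT) - K*exp(-rT)
C = 0.7046 + 11.16000000 - 11.06435461 = 0.8002

Answer: Call price = 0.8002


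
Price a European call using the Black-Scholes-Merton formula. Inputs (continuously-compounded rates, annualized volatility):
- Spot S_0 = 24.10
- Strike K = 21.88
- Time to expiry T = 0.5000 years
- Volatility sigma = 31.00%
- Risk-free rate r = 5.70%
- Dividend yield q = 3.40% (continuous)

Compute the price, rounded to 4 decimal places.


Answer: Price = 3.4089

Derivation:
d1 = (ln(S/K) + (r - q + 0.5*sigma^2) * T) / (sigma * sqrt(T)) = 0.60292880
d2 = d1 - sigma * sqrt(T) = 0.38372570
exp(-rT) = 0.97190229; exp(-qT) = 0.98314368
C = S_0 * exp(-qT) * N(d1) - K * exp(-rT) * N(d2)
N(d1) = 0.72672197; N(d2) = 0.64940912
C = 24.1000 * 0.98314368 * 0.72672197 - 21.8800 * 0.97190229 * 0.64940912 = 3.4089


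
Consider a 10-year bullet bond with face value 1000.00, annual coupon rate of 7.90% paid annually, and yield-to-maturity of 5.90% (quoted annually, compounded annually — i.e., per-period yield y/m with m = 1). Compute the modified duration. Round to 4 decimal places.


Answer: Modified duration = 7.0542

Derivation:
Coupon per period c = face * coupon_rate / m = 79.000000
Periods per year m = 1; per-period yield y/m = 0.059000
Number of cashflows N = 10
Cashflows (t years, CF_t, discount factor 1/(1+y/m)^(m*t), PV):
  t = 1.0000: CF_t = 79.000000, DF = 0.944287, PV = 74.598678
  t = 2.0000: CF_t = 79.000000, DF = 0.891678, PV = 70.442567
  t = 3.0000: CF_t = 79.000000, DF = 0.842000, PV = 66.518004
  t = 4.0000: CF_t = 79.000000, DF = 0.795090, PV = 62.812091
  t = 5.0000: CF_t = 79.000000, DF = 0.750793, PV = 59.312645
  t = 6.0000: CF_t = 79.000000, DF = 0.708964, PV = 56.008163
  t = 7.0000: CF_t = 79.000000, DF = 0.669466, PV = 52.887784
  t = 8.0000: CF_t = 79.000000, DF = 0.632168, PV = 49.941250
  t = 9.0000: CF_t = 79.000000, DF = 0.596948, PV = 47.158877
  t = 10.0000: CF_t = 1079.000000, DF = 0.563690, PV = 608.221606
Price P = sum_t PV_t = 1147.901665
First compute Macaulay numerator sum_t t * PV_t:
  t * PV_t at t = 1.0000: 74.598678
  t * PV_t at t = 2.0000: 140.885133
  t * PV_t at t = 3.0000: 199.554013
  t * PV_t at t = 4.0000: 251.248364
  t * PV_t at t = 5.0000: 296.563225
  t * PV_t at t = 6.0000: 336.048980
  t * PV_t at t = 7.0000: 370.214488
  t * PV_t at t = 8.0000: 399.530002
  t * PV_t at t = 9.0000: 424.429889
  t * PV_t at t = 10.0000: 6082.216060
Macaulay duration D = 8575.288831 / 1147.901665 = 7.470404
Modified duration = D / (1 + y/m) = 7.470404 / (1 + 0.059000) = 7.054206


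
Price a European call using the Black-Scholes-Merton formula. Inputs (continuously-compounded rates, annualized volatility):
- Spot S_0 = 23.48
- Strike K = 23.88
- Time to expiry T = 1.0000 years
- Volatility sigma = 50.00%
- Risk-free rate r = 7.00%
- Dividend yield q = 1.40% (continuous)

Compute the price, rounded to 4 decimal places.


d1 = (ln(S/K) + (r - q + 0.5*sigma^2) * T) / (sigma * sqrt(T)) = 0.32821541
d2 = d1 - sigma * sqrt(T) = -0.17178459
exp(-rT) = 0.93239382; exp(-qT) = 0.98609754
C = S_0 * exp(-qT) * N(d1) - K * exp(-rT) * N(d2)
N(d1) = 0.62862560; N(d2) = 0.43180344
C = 23.4800 * 0.98609754 * 0.62862560 - 23.8800 * 0.93239382 * 0.43180344 = 4.9406

Answer: Price = 4.9406


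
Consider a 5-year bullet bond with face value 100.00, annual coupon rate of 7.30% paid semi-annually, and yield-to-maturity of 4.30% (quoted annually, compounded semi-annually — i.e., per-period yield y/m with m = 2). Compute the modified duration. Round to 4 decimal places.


Coupon per period c = face * coupon_rate / m = 3.650000
Periods per year m = 2; per-period yield y/m = 0.021500
Number of cashflows N = 10
Cashflows (t years, CF_t, discount factor 1/(1+y/m)^(m*t), PV):
  t = 0.5000: CF_t = 3.650000, DF = 0.978953, PV = 3.573177
  t = 1.0000: CF_t = 3.650000, DF = 0.958348, PV = 3.497970
  t = 1.5000: CF_t = 3.650000, DF = 0.938177, PV = 3.424347
  t = 2.0000: CF_t = 3.650000, DF = 0.918431, PV = 3.352273
  t = 2.5000: CF_t = 3.650000, DF = 0.899100, PV = 3.281716
  t = 3.0000: CF_t = 3.650000, DF = 0.880177, PV = 3.212644
  t = 3.5000: CF_t = 3.650000, DF = 0.861651, PV = 3.145026
  t = 4.0000: CF_t = 3.650000, DF = 0.843515, PV = 3.078831
  t = 4.5000: CF_t = 3.650000, DF = 0.825762, PV = 3.014030
  t = 5.0000: CF_t = 103.650000, DF = 0.808381, PV = 83.788728
Price P = sum_t PV_t = 113.368742
First compute Macaulay numerator sum_t t * PV_t:
  t * PV_t at t = 0.5000: 1.786588
  t * PV_t at t = 1.0000: 3.497970
  t * PV_t at t = 1.5000: 5.136520
  t * PV_t at t = 2.0000: 6.704546
  t * PV_t at t = 2.5000: 8.204290
  t * PV_t at t = 3.0000: 9.637933
  t * PV_t at t = 3.5000: 11.007592
  t * PV_t at t = 4.0000: 12.315325
  t * PV_t at t = 4.5000: 13.563134
  t * PV_t at t = 5.0000: 418.943639
Macaulay duration D = 490.797538 / 113.368742 = 4.329214
Modified duration = D / (1 + y/m) = 4.329214 / (1 + 0.021500) = 4.238095

Answer: Modified duration = 4.2381


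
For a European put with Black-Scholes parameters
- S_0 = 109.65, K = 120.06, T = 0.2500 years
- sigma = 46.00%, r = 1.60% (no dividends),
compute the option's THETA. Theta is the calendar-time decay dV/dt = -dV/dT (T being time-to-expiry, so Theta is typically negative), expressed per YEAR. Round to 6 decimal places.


Answer: Theta = -18.126059

Derivation:
d1 = -0.2619484477; d2 = -0.4919484477
phi(d1) = 0.3854873011; exp(-qT) = 1.0000000000; exp(-rT) = 0.9960079893
Theta = -S*exp(-qT)*phi(d1)*sigma/(2*sqrt(T)) + r*K*exp(-rT)*N(-d2) - q*S*exp(-qT)*N(-d1)
N(-d1) = 0.6033194063; N(-d2) = 0.6886221060; sqrt(T) = 0.5000000000
Term 1 = -109.6500 * 1.0000000000 * 0.3854873011 * 0.4600 / (2 * 0.5000000000) = -19.4435939802
Term 2 = 0.0160 * 120.0600 * 0.9960079893 * 0.6886221060 = 1.3175348270
Term 3 = 0 (no dividend yield, q = 0)
Theta = -19.4435939802 + (1.3175348270) + (0.0000000000) = -18.126059


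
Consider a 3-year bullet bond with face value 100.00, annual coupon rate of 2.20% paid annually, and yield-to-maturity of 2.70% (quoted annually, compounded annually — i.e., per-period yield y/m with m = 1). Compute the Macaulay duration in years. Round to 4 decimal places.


Answer: Macaulay duration = 2.9354 years

Derivation:
Coupon per period c = face * coupon_rate / m = 2.200000
Periods per year m = 1; per-period yield y/m = 0.027000
Number of cashflows N = 3
Cashflows (t years, CF_t, discount factor 1/(1+y/m)^(m*t), PV):
  t = 1.0000: CF_t = 2.200000, DF = 0.973710, PV = 2.142162
  t = 2.0000: CF_t = 2.200000, DF = 0.948111, PV = 2.085844
  t = 3.0000: CF_t = 102.200000, DF = 0.923185, PV = 94.349492
Price P = sum_t PV_t = 98.577497
Macaulay numerator sum_t t * PV_t:
  t * PV_t at t = 1.0000: 2.142162
  t * PV_t at t = 2.0000: 4.171688
  t * PV_t at t = 3.0000: 283.048475
Macaulay duration D = (sum_t t * PV_t) / P = 289.362325 / 98.577497 = 2.935379


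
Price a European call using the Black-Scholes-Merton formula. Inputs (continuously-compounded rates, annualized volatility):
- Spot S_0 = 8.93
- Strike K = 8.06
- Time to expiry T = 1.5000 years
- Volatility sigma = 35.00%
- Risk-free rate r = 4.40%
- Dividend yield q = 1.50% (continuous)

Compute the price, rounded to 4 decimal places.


d1 = (ln(S/K) + (r - q + 0.5*sigma^2) * T) / (sigma * sqrt(T)) = 0.55493269
d2 = d1 - sigma * sqrt(T) = 0.12627199
exp(-rT) = 0.93613086; exp(-qT) = 0.97775124
C = S_0 * exp(-qT) * N(d1) - K * exp(-rT) * N(d2)
N(d1) = 0.71052965; N(d2) = 0.55024168
C = 8.9300 * 0.97775124 * 0.71052965 - 8.0600 * 0.93613086 * 0.55024168 = 2.0522

Answer: Price = 2.0522


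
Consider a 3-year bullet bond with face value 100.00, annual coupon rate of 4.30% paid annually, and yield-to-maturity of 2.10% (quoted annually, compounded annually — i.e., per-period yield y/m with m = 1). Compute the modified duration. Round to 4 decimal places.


Coupon per period c = face * coupon_rate / m = 4.300000
Periods per year m = 1; per-period yield y/m = 0.021000
Number of cashflows N = 3
Cashflows (t years, CF_t, discount factor 1/(1+y/m)^(m*t), PV):
  t = 1.0000: CF_t = 4.300000, DF = 0.979432, PV = 4.211557
  t = 2.0000: CF_t = 4.300000, DF = 0.959287, PV = 4.124934
  t = 3.0000: CF_t = 104.300000, DF = 0.939556, PV = 97.995714
Price P = sum_t PV_t = 106.332205
First compute Macaulay numerator sum_t t * PV_t:
  t * PV_t at t = 1.0000: 4.211557
  t * PV_t at t = 2.0000: 8.249867
  t * PV_t at t = 3.0000: 293.987142
Macaulay duration D = 306.448567 / 106.332205 = 2.881992
Modified duration = D / (1 + y/m) = 2.881992 / (1 + 0.021000) = 2.822715

Answer: Modified duration = 2.8227


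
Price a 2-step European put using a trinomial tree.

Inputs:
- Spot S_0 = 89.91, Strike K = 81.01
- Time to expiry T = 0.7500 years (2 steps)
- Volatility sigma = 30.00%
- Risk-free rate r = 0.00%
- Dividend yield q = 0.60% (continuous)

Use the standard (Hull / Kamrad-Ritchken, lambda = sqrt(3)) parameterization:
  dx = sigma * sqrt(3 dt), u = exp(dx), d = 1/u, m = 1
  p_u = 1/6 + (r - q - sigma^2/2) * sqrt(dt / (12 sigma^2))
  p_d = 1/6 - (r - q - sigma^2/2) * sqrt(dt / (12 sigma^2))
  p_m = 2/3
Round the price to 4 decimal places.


dt = T/N = 0.375000; dx = sigma*sqrt(3*dt) = 0.318198
u = exp(dx) = 1.374648; d = 1/u = 0.727459
p_u = 0.136615, p_m = 0.666667, p_d = 0.196719
Discount per step: exp(-r*dt) = 1.000000
Stock lattice S(k, j) with j the centered position index:
  k=0: S(0,+0) = 89.9100
  k=1: S(1,-1) = 65.4058; S(1,+0) = 89.9100; S(1,+1) = 123.5946
  k=2: S(2,-2) = 47.5800; S(2,-1) = 65.4058; S(2,+0) = 89.9100; S(2,+1) = 123.5946; S(2,+2) = 169.8992
Terminal payoffs V(N, j) = max(K - S_T, 0):
  V(2,-2) = 33.429973; V(2,-1) = 15.604188; V(2,+0) = 0.000000; V(2,+1) = 0.000000; V(2,+2) = 0.000000
Backward induction: V(k, j) = exp(-r*dt) * [p_u * V(k+1, j+1) + p_m * V(k+1, j) + p_d * V(k+1, j-1)]
  V(1,-1) = exp(-r*dt) * [p_u*0.000000 + p_m*15.604188 + p_d*33.429973] = 16.979093
  V(1,+0) = exp(-r*dt) * [p_u*0.000000 + p_m*0.000000 + p_d*15.604188] = 3.069636
  V(1,+1) = exp(-r*dt) * [p_u*0.000000 + p_m*0.000000 + p_d*0.000000] = 0.000000
  V(0,+0) = exp(-r*dt) * [p_u*0.000000 + p_m*3.069636 + p_d*16.979093] = 5.386529

Answer: Price = V(0,0) = 5.3865


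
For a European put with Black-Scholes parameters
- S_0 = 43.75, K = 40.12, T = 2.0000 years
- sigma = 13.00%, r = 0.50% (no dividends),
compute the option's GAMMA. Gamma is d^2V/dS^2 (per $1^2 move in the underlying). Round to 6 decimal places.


Answer: Gamma = 0.040991

Derivation:
d1 = 0.6174491753; d2 = 0.4336014122
phi(d1) = 0.3297039082; exp(-qT) = 1.0000000000; exp(-rT) = 0.9900498337
Gamma = exp(-qT) * phi(d1) / (S * sigma * sqrt(T)) = 1.0000000000 * 0.3297039082 / (43.7500 * 0.1300 * 1.4142135624) = 0.040991


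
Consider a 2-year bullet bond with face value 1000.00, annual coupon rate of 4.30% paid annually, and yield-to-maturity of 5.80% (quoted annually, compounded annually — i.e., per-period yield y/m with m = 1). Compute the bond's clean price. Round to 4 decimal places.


Answer: Price = 972.4218

Derivation:
Coupon per period c = face * coupon_rate / m = 43.000000
Periods per year m = 1; per-period yield y/m = 0.058000
Number of cashflows N = 2
Cashflows (t years, CF_t, discount factor 1/(1+y/m)^(m*t), PV):
  t = 1.0000: CF_t = 43.000000, DF = 0.945180, PV = 40.642722
  t = 2.0000: CF_t = 1043.000000, DF = 0.893364, PV = 931.779117
Price P = sum_t PV_t = 972.421840


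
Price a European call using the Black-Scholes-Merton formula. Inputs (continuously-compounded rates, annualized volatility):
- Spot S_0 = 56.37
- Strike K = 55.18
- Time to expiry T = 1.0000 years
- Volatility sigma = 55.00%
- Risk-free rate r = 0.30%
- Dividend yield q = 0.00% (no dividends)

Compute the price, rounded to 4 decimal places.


Answer: Price = 12.7568

Derivation:
d1 = (ln(S/K) + (r - q + 0.5*sigma^2) * T) / (sigma * sqrt(T)) = 0.31924824
d2 = d1 - sigma * sqrt(T) = -0.23075176
exp(-rT) = 0.99700450; exp(-qT) = 1.00000000
C = S_0 * exp(-qT) * N(d1) - K * exp(-rT) * N(d2)
N(d1) = 0.62523086; N(d2) = 0.40875383
C = 56.3700 * 1.00000000 * 0.62523086 - 55.1800 * 0.99700450 * 0.40875383 = 12.7568


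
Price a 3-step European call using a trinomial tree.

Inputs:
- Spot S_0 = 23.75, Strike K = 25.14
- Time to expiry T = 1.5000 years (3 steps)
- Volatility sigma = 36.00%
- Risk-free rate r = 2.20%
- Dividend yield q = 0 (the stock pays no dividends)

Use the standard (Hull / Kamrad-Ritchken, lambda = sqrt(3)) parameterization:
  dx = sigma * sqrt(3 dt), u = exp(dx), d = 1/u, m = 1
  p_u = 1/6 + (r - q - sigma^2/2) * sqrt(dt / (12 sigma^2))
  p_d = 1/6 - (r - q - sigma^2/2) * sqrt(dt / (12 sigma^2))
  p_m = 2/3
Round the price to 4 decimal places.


dt = T/N = 0.500000; dx = sigma*sqrt(3*dt) = 0.440908
u = exp(dx) = 1.554118; d = 1/u = 0.643452
p_u = 0.142399, p_m = 0.666667, p_d = 0.190935
Discount per step: exp(-r*dt) = 0.989060
Stock lattice S(k, j) with j the centered position index:
  k=0: S(0,+0) = 23.7500
  k=1: S(1,-1) = 15.2820; S(1,+0) = 23.7500; S(1,+1) = 36.9103
  k=2: S(2,-2) = 9.8332; S(2,-1) = 15.2820; S(2,+0) = 23.7500; S(2,+1) = 36.9103; S(2,+2) = 57.3630
  k=3: S(3,-3) = 6.3272; S(3,-2) = 9.8332; S(3,-1) = 15.2820; S(3,+0) = 23.7500; S(3,+1) = 36.9103; S(3,+2) = 57.3630; S(3,+3) = 89.1488
Terminal payoffs V(N, j) = max(S_T - K, 0):
  V(3,-3) = 0.000000; V(3,-2) = 0.000000; V(3,-1) = 0.000000; V(3,+0) = 0.000000; V(3,+1) = 11.770301; V(3,+2) = 32.222962; V(3,+3) = 64.008810
Backward induction: V(k, j) = exp(-r*dt) * [p_u * V(k+1, j+1) + p_m * V(k+1, j) + p_d * V(k+1, j-1)]
  V(2,-2) = exp(-r*dt) * [p_u*0.000000 + p_m*0.000000 + p_d*0.000000] = 0.000000
  V(2,-1) = exp(-r*dt) * [p_u*0.000000 + p_m*0.000000 + p_d*0.000000] = 0.000000
  V(2,+0) = exp(-r*dt) * [p_u*11.770301 + p_m*0.000000 + p_d*0.000000] = 1.657738
  V(2,+1) = exp(-r*dt) * [p_u*32.222962 + p_m*11.770301 + p_d*0.000000] = 12.299332
  V(2,+2) = exp(-r*dt) * [p_u*64.008810 + p_m*32.222962 + p_d*11.770301] = 32.484792
  V(1,-1) = exp(-r*dt) * [p_u*1.657738 + p_m*0.000000 + p_d*0.000000] = 0.233477
  V(1,+0) = exp(-r*dt) * [p_u*12.299332 + p_m*1.657738 + p_d*0.000000] = 2.825316
  V(1,+1) = exp(-r*dt) * [p_u*32.484792 + p_m*12.299332 + p_d*1.657738] = 12.998094
  V(0,+0) = exp(-r*dt) * [p_u*12.998094 + p_m*2.825316 + p_d*0.233477] = 3.737692

Answer: Price = V(0,0) = 3.7377


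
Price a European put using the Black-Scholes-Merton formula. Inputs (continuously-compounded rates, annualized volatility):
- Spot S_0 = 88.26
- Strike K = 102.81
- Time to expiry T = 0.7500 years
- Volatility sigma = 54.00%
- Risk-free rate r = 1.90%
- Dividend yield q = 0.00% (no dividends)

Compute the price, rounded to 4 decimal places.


d1 = (ln(S/K) + (r - q + 0.5*sigma^2) * T) / (sigma * sqrt(T)) = -0.06200233
d2 = d1 - sigma * sqrt(T) = -0.52965605
exp(-rT) = 0.98585105; exp(-qT) = 1.00000000
P = K * exp(-rT) * N(-d2) - S_0 * exp(-qT) * N(-d1)
N(-d1) = 0.52471951; N(-d2) = 0.70182479
P = 102.8100 * 0.98585105 * 0.70182479 - 88.2600 * 1.00000000 * 0.52471951 = 24.8220

Answer: Price = 24.8220


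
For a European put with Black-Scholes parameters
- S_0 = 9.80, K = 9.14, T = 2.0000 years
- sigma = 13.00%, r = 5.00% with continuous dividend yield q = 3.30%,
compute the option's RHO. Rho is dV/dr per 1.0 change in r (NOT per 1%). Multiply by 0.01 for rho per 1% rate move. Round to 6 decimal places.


Answer: Rho = -5.266049

Derivation:
d1 = 0.6560971870; d2 = 0.4722494239
phi(d1) = 0.3216889183; exp(-qT) = 0.9361308643; exp(-rT) = 0.9048374180
N(-d2) = 0.3183743829
Rho = -K*T*exp(-rT)*N(-d2) = -9.1400 * 2.0000 * 0.9048374180 * 0.3183743829 = -5.266049


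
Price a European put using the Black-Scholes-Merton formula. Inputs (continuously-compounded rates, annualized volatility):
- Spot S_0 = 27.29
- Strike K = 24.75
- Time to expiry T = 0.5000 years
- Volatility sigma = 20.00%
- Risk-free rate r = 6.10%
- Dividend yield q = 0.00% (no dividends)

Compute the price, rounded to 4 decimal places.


d1 = (ln(S/K) + (r - q + 0.5*sigma^2) * T) / (sigma * sqrt(T)) = 0.97718513
d2 = d1 - sigma * sqrt(T) = 0.83576377
exp(-rT) = 0.96996043; exp(-qT) = 1.00000000
P = K * exp(-rT) * N(-d2) - S_0 * exp(-qT) * N(-d1)
N(-d1) = 0.16423876; N(-d2) = 0.20164391
P = 24.7500 * 0.96996043 * 0.20164391 - 27.2900 * 1.00000000 * 0.16423876 = 0.3587

Answer: Price = 0.3587


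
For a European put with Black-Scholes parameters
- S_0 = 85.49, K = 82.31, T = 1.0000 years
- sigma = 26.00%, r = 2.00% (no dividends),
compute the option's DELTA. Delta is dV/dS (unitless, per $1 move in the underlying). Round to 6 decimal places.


Answer: Delta = -0.362150

Derivation:
d1 = 0.3527184733; d2 = 0.0927184733
phi(d1) = 0.3748821032; exp(-qT) = 1.0000000000; exp(-rT) = 0.9801986733
N(-d1) = 0.3621497544
Delta = -exp(-qT) * N(-d1) = -1.0000000000 * 0.3621497544 = -0.362150


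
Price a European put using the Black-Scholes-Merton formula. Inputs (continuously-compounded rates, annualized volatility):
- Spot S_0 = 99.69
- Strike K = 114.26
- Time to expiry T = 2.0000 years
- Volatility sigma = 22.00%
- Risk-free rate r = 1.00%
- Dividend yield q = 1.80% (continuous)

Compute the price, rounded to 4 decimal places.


d1 = (ln(S/K) + (r - q + 0.5*sigma^2) * T) / (sigma * sqrt(T)) = -0.33430460
d2 = d1 - sigma * sqrt(T) = -0.64543159
exp(-rT) = 0.98019867; exp(-qT) = 0.96464029
P = K * exp(-rT) * N(-d2) - S_0 * exp(-qT) * N(-d1)
N(-d1) = 0.63092514; N(-d2) = 0.74067623
P = 114.2600 * 0.98019867 * 0.74067623 - 99.6900 * 0.96464029 * 0.63092514 = 22.2810

Answer: Price = 22.2810


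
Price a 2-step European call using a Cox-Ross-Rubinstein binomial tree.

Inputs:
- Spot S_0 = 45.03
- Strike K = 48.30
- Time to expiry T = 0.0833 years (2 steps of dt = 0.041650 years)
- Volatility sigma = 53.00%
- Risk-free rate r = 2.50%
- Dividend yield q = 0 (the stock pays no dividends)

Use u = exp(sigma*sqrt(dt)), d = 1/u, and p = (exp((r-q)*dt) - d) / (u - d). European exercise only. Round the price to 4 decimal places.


Answer: Price = V(0,0) = 1.7325

Derivation:
dt = T/N = 0.041650
u = exp(sigma*sqrt(dt)) = 1.114231; d = 1/u = 0.897480
p = (exp((r-q)*dt) - d) / (u - d) = 0.477792
Discount per step: exp(-r*dt) = 0.998959
Stock lattice S(k, i) with i counting down-moves:
  k=0: S(0,0) = 45.0300
  k=1: S(1,0) = 50.1738; S(1,1) = 40.4135
  k=2: S(2,0) = 55.9052; S(2,1) = 45.0300; S(2,2) = 36.2704
Terminal payoffs V(N, i) = max(S_T - K, 0):
  V(2,0) = 7.605192; V(2,1) = 0.000000; V(2,2) = 0.000000
Backward induction: V(k, i) = exp(-r*dt) * [p * V(k+1, i) + (1-p) * V(k+1, i+1)].
  V(1,0) = exp(-r*dt) * [p*7.605192 + (1-p)*0.000000] = 3.629916
  V(1,1) = exp(-r*dt) * [p*0.000000 + (1-p)*0.000000] = 0.000000
  V(0,0) = exp(-r*dt) * [p*3.629916 + (1-p)*0.000000] = 1.732539


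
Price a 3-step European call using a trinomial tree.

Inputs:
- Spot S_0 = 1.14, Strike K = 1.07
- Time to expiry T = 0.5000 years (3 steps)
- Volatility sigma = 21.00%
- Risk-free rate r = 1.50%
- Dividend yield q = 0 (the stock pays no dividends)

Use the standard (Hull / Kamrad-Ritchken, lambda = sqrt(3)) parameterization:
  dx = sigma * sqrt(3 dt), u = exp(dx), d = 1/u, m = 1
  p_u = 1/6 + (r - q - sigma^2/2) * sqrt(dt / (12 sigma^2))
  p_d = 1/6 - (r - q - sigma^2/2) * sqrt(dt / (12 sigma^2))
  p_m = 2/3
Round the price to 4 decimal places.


dt = T/N = 0.166667; dx = sigma*sqrt(3*dt) = 0.148492
u = exp(dx) = 1.160084; d = 1/u = 0.862007
p_u = 0.162710, p_m = 0.666667, p_d = 0.170623
Discount per step: exp(-r*dt) = 0.997503
Stock lattice S(k, j) with j the centered position index:
  k=0: S(0,+0) = 1.1400
  k=1: S(1,-1) = 0.9827; S(1,+0) = 1.1400; S(1,+1) = 1.3225
  k=2: S(2,-2) = 0.8471; S(2,-1) = 0.9827; S(2,+0) = 1.1400; S(2,+1) = 1.3225; S(2,+2) = 1.5342
  k=3: S(3,-3) = 0.7302; S(3,-2) = 0.8471; S(3,-1) = 0.9827; S(3,+0) = 1.1400; S(3,+1) = 1.3225; S(3,+2) = 1.5342; S(3,+3) = 1.7798
Terminal payoffs V(N, j) = max(S_T - K, 0):
  V(3,-3) = 0.000000; V(3,-2) = 0.000000; V(3,-1) = 0.000000; V(3,+0) = 0.070000; V(3,+1) = 0.252496; V(3,+2) = 0.464206; V(3,+3) = 0.709808
Backward induction: V(k, j) = exp(-r*dt) * [p_u * V(k+1, j+1) + p_m * V(k+1, j) + p_d * V(k+1, j-1)]
  V(2,-2) = exp(-r*dt) * [p_u*0.000000 + p_m*0.000000 + p_d*0.000000] = 0.000000
  V(2,-1) = exp(-r*dt) * [p_u*0.070000 + p_m*0.000000 + p_d*0.000000] = 0.011361
  V(2,+0) = exp(-r*dt) * [p_u*0.252496 + p_m*0.070000 + p_d*0.000000] = 0.087531
  V(2,+1) = exp(-r*dt) * [p_u*0.464206 + p_m*0.252496 + p_d*0.070000] = 0.255167
  V(2,+2) = exp(-r*dt) * [p_u*0.709808 + p_m*0.464206 + p_d*0.252496] = 0.466877
  V(1,-1) = exp(-r*dt) * [p_u*0.087531 + p_m*0.011361 + p_d*0.000000] = 0.021762
  V(1,+0) = exp(-r*dt) * [p_u*0.255167 + p_m*0.087531 + p_d*0.011361] = 0.101557
  V(1,+1) = exp(-r*dt) * [p_u*0.466877 + p_m*0.255167 + p_d*0.087531] = 0.260360
  V(0,+0) = exp(-r*dt) * [p_u*0.260360 + p_m*0.101557 + p_d*0.021762] = 0.113497

Answer: Price = V(0,0) = 0.1135


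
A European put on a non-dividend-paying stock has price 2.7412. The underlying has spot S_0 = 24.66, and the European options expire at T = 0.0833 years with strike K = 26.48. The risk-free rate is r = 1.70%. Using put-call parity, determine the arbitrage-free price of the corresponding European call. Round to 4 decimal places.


Answer: Call price = 0.9587

Derivation:
Put-call parity: C - P = S_0 * exp(-qT) - K * exp(-rT).
S_0 * exp(-qT) = 24.6600 * 1.00000000 = 24.66000000
K * exp(-rT) = 26.4800 * 0.99858490 = 26.44252821
C = P + S*exp(-qT) - K*exp(-rT)
C = 2.7412 + 24.66000000 - 26.44252821 = 0.9587


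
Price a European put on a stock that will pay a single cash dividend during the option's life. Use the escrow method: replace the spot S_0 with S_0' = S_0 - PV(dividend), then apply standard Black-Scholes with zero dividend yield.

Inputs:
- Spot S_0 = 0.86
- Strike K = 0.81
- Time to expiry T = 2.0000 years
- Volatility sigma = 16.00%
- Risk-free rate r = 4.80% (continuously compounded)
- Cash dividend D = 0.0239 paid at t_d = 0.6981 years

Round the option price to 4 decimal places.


Answer: Price = 0.0314

Derivation:
PV(D) = D * exp(-r * t_d) = 0.0239 * 0.96704640 = 0.02311241
S_0' = S_0 - PV(D) = 0.8600 - 0.02311241 = 0.83688759
d1 = (ln(S_0'/K) + (r + sigma^2/2)*T) / (sigma*sqrt(T)) = 0.68171950
d2 = d1 - sigma*sqrt(T) = 0.45544533
exp(-rT) = 0.90846402
N(-d1) = 0.24770817; N(-d2) = 0.32439445
P = K * exp(-rT) * N(-d2) - S_0' * N(-d1) = 0.8100 * 0.90846402 * 0.32439445 - 0.83688759 * 0.24770817 = 0.0314


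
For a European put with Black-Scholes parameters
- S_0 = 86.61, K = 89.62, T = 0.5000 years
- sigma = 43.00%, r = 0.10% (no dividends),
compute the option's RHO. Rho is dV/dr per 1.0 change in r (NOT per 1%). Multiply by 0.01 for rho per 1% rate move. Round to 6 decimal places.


d1 = 0.0413140226; d2 = -0.2627418933
phi(d1) = 0.3986019586; exp(-qT) = 1.0000000000; exp(-rT) = 0.9995001250
N(-d2) = 0.6036252377
Rho = -K*T*exp(-rT)*N(-d2) = -89.6200 * 0.5000 * 0.9995001250 * 0.6036252377 = -27.034926

Answer: Rho = -27.034926


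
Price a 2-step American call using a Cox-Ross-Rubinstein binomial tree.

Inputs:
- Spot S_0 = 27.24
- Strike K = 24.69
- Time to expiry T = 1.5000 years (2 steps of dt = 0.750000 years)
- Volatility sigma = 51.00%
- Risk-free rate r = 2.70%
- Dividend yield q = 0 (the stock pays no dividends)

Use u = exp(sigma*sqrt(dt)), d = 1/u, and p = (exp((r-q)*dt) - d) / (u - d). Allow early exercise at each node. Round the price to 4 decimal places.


dt = T/N = 0.750000
u = exp(sigma*sqrt(dt)) = 1.555307; d = 1/u = 0.642960
p = (exp((r-q)*dt) - d) / (u - d) = 0.413764
Discount per step: exp(-r*dt) = 0.979954
Stock lattice S(k, i) with i counting down-moves:
  k=0: S(0,0) = 27.2400
  k=1: S(1,0) = 42.3666; S(1,1) = 17.5142
  k=2: S(2,0) = 65.8930; S(2,1) = 27.2400; S(2,2) = 11.2609
Terminal payoffs V(N, i) = max(S_T - K, 0):
  V(2,0) = 41.203012; V(2,1) = 2.550000; V(2,2) = 0.000000
Backward induction: V(k, i) = exp(-r*dt) * [p * V(k+1, i) + (1-p) * V(k+1, i+1)]; then take max(V_cont, immediate exercise) for American.
  V(1,0) = exp(-r*dt) * [p*41.203012 + (1-p)*2.550000] = 18.171507; exercise = 17.676563; V(1,0) = max -> 18.171507
  V(1,1) = exp(-r*dt) * [p*2.550000 + (1-p)*0.000000] = 1.033948; exercise = 0.000000; V(1,1) = max -> 1.033948
  V(0,0) = exp(-r*dt) * [p*18.171507 + (1-p)*1.033948] = 7.961982; exercise = 2.550000; V(0,0) = max -> 7.961982

Answer: Price = V(0,0) = 7.9620


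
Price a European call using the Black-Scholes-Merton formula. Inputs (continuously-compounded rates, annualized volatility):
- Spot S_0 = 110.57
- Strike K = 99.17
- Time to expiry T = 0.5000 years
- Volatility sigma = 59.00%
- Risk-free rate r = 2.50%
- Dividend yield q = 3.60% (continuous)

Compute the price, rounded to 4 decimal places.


d1 = (ln(S/K) + (r - q + 0.5*sigma^2) * T) / (sigma * sqrt(T)) = 0.45623550
d2 = d1 - sigma * sqrt(T) = 0.03904249
exp(-rT) = 0.98757780; exp(-qT) = 0.98216103
C = S_0 * exp(-qT) * N(d1) - K * exp(-rT) * N(d2)
N(d1) = 0.67588968; N(d2) = 0.51557175
C = 110.5700 * 0.98216103 * 0.67588968 - 99.1700 * 0.98757780 * 0.51557175 = 22.9058

Answer: Price = 22.9058


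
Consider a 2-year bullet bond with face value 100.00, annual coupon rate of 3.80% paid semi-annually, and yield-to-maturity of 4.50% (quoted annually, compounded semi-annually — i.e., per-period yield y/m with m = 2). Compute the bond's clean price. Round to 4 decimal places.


Answer: Price = 98.6753

Derivation:
Coupon per period c = face * coupon_rate / m = 1.900000
Periods per year m = 2; per-period yield y/m = 0.022500
Number of cashflows N = 4
Cashflows (t years, CF_t, discount factor 1/(1+y/m)^(m*t), PV):
  t = 0.5000: CF_t = 1.900000, DF = 0.977995, PV = 1.858191
  t = 1.0000: CF_t = 1.900000, DF = 0.956474, PV = 1.817301
  t = 1.5000: CF_t = 1.900000, DF = 0.935427, PV = 1.777312
  t = 2.0000: CF_t = 101.900000, DF = 0.914843, PV = 93.222537
Price P = sum_t PV_t = 98.675341


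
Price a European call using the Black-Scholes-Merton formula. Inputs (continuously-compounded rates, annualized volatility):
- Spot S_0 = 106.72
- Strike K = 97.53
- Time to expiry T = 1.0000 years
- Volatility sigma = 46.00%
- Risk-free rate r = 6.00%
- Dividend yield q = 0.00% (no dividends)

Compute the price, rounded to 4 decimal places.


d1 = (ln(S/K) + (r - q + 0.5*sigma^2) * T) / (sigma * sqrt(T)) = 0.55619252
d2 = d1 - sigma * sqrt(T) = 0.09619252
exp(-rT) = 0.94176453; exp(-qT) = 1.00000000
C = S_0 * exp(-qT) * N(d1) - K * exp(-rT) * N(d2)
N(d1) = 0.71096037; N(d2) = 0.53831616
C = 106.7200 * 1.00000000 * 0.71096037 - 97.5300 * 0.94176453 * 0.53831616 = 26.4292

Answer: Price = 26.4292


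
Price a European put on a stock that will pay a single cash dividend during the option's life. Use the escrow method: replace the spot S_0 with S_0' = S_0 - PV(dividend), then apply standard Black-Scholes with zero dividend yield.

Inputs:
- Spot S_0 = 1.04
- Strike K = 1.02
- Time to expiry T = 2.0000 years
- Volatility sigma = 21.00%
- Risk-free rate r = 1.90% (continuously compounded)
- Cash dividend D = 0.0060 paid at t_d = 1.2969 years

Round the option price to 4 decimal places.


Answer: Price = 0.0947

Derivation:
PV(D) = D * exp(-r * t_d) = 0.0060 * 0.97566001 = 0.00585396
S_0' = S_0 - PV(D) = 1.0400 - 0.00585396 = 1.03414604
d1 = (ln(S_0'/K) + (r + sigma^2/2)*T) / (sigma*sqrt(T)) = 0.32282245
d2 = d1 - sigma*sqrt(T) = 0.02583760
exp(-rT) = 0.96271294
N(-d1) = 0.37341485; N(-d2) = 0.48969343
P = K * exp(-rT) * N(-d2) - S_0' * N(-d1) = 1.0200 * 0.96271294 * 0.48969343 - 1.03414604 * 0.37341485 = 0.0947
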